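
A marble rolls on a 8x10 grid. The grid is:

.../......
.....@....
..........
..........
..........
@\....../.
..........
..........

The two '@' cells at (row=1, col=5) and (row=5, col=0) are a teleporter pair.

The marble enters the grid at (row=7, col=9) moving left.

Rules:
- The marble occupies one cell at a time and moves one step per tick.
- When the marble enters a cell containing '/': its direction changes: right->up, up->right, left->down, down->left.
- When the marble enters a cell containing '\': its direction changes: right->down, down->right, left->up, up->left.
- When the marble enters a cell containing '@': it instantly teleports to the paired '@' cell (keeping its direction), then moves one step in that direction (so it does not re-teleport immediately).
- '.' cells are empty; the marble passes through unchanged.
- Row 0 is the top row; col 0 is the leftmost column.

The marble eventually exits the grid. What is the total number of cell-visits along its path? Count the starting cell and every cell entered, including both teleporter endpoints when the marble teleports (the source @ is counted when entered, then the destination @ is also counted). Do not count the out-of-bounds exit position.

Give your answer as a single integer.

Step 1: enter (7,9), '.' pass, move left to (7,8)
Step 2: enter (7,8), '.' pass, move left to (7,7)
Step 3: enter (7,7), '.' pass, move left to (7,6)
Step 4: enter (7,6), '.' pass, move left to (7,5)
Step 5: enter (7,5), '.' pass, move left to (7,4)
Step 6: enter (7,4), '.' pass, move left to (7,3)
Step 7: enter (7,3), '.' pass, move left to (7,2)
Step 8: enter (7,2), '.' pass, move left to (7,1)
Step 9: enter (7,1), '.' pass, move left to (7,0)
Step 10: enter (7,0), '.' pass, move left to (7,-1)
Step 11: at (7,-1) — EXIT via left edge, pos 7
Path length (cell visits): 10

Answer: 10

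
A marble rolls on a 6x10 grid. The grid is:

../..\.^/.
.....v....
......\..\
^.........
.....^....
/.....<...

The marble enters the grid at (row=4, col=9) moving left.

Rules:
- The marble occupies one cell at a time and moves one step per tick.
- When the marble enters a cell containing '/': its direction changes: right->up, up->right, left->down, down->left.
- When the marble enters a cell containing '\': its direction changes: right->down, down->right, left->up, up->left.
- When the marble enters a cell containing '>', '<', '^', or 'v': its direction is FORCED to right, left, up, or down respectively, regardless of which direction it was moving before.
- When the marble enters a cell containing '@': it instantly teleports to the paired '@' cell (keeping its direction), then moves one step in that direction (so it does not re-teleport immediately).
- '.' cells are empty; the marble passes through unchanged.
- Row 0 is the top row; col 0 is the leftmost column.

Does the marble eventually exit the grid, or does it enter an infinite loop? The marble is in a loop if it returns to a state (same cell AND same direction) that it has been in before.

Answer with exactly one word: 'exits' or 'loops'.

Step 1: enter (4,9), '.' pass, move left to (4,8)
Step 2: enter (4,8), '.' pass, move left to (4,7)
Step 3: enter (4,7), '.' pass, move left to (4,6)
Step 4: enter (4,6), '.' pass, move left to (4,5)
Step 5: enter (4,5), '^' forces left->up, move up to (3,5)
Step 6: enter (3,5), '.' pass, move up to (2,5)
Step 7: enter (2,5), '.' pass, move up to (1,5)
Step 8: enter (1,5), 'v' forces up->down, move down to (2,5)
Step 9: enter (2,5), '.' pass, move down to (3,5)
Step 10: enter (3,5), '.' pass, move down to (4,5)
Step 11: enter (4,5), '^' forces down->up, move up to (3,5)
Step 12: at (3,5) dir=up — LOOP DETECTED (seen before)

Answer: loops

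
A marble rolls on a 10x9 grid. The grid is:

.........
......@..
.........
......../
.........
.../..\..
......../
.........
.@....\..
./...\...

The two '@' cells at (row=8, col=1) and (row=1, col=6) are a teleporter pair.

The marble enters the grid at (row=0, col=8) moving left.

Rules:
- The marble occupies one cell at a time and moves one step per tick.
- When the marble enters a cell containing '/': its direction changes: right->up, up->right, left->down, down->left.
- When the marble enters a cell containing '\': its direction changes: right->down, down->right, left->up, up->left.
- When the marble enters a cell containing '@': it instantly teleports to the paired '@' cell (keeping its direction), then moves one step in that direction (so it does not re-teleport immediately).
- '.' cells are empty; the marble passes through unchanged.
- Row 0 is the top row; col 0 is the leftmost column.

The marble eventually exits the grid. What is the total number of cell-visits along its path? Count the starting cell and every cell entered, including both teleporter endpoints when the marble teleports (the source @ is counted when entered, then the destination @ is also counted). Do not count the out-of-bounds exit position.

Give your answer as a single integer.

Step 1: enter (0,8), '.' pass, move left to (0,7)
Step 2: enter (0,7), '.' pass, move left to (0,6)
Step 3: enter (0,6), '.' pass, move left to (0,5)
Step 4: enter (0,5), '.' pass, move left to (0,4)
Step 5: enter (0,4), '.' pass, move left to (0,3)
Step 6: enter (0,3), '.' pass, move left to (0,2)
Step 7: enter (0,2), '.' pass, move left to (0,1)
Step 8: enter (0,1), '.' pass, move left to (0,0)
Step 9: enter (0,0), '.' pass, move left to (0,-1)
Step 10: at (0,-1) — EXIT via left edge, pos 0
Path length (cell visits): 9

Answer: 9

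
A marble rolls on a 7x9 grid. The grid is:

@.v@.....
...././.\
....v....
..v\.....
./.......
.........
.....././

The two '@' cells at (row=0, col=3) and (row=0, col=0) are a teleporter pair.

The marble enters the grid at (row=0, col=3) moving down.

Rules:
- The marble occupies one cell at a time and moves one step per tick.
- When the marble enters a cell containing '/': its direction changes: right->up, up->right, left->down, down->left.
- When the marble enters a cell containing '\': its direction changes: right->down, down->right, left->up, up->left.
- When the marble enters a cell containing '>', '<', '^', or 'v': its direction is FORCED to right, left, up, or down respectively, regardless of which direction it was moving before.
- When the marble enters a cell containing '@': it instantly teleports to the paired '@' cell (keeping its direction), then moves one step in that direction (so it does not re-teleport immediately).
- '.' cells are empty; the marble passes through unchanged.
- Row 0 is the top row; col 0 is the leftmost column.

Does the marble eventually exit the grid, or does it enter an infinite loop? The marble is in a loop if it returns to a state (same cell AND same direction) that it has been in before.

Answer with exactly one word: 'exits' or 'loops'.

Answer: exits

Derivation:
Step 1: enter (0,3), '@' teleport (0,3)->(0,0), also enter (0,0), move down to (1,0)
Step 2: enter (1,0), '.' pass, move down to (2,0)
Step 3: enter (2,0), '.' pass, move down to (3,0)
Step 4: enter (3,0), '.' pass, move down to (4,0)
Step 5: enter (4,0), '.' pass, move down to (5,0)
Step 6: enter (5,0), '.' pass, move down to (6,0)
Step 7: enter (6,0), '.' pass, move down to (7,0)
Step 8: at (7,0) — EXIT via bottom edge, pos 0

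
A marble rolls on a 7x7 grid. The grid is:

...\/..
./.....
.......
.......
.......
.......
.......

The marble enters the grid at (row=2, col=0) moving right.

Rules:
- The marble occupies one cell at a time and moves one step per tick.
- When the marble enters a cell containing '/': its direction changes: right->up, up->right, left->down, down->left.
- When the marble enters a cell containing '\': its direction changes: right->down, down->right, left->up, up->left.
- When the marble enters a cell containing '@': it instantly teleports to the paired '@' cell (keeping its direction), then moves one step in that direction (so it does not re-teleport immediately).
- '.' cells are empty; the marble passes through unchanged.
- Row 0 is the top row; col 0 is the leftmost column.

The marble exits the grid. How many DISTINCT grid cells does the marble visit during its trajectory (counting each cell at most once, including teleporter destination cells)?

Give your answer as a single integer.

Answer: 7

Derivation:
Step 1: enter (2,0), '.' pass, move right to (2,1)
Step 2: enter (2,1), '.' pass, move right to (2,2)
Step 3: enter (2,2), '.' pass, move right to (2,3)
Step 4: enter (2,3), '.' pass, move right to (2,4)
Step 5: enter (2,4), '.' pass, move right to (2,5)
Step 6: enter (2,5), '.' pass, move right to (2,6)
Step 7: enter (2,6), '.' pass, move right to (2,7)
Step 8: at (2,7) — EXIT via right edge, pos 2
Distinct cells visited: 7 (path length 7)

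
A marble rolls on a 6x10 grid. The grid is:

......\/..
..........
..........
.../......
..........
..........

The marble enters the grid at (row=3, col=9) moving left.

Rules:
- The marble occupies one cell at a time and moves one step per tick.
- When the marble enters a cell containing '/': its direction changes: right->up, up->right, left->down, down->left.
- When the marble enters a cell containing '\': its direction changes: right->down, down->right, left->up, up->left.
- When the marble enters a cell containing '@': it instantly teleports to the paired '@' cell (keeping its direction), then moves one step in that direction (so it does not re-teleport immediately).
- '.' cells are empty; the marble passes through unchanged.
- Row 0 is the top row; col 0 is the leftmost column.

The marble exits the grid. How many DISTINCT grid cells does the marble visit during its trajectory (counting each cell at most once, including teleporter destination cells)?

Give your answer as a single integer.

Answer: 9

Derivation:
Step 1: enter (3,9), '.' pass, move left to (3,8)
Step 2: enter (3,8), '.' pass, move left to (3,7)
Step 3: enter (3,7), '.' pass, move left to (3,6)
Step 4: enter (3,6), '.' pass, move left to (3,5)
Step 5: enter (3,5), '.' pass, move left to (3,4)
Step 6: enter (3,4), '.' pass, move left to (3,3)
Step 7: enter (3,3), '/' deflects left->down, move down to (4,3)
Step 8: enter (4,3), '.' pass, move down to (5,3)
Step 9: enter (5,3), '.' pass, move down to (6,3)
Step 10: at (6,3) — EXIT via bottom edge, pos 3
Distinct cells visited: 9 (path length 9)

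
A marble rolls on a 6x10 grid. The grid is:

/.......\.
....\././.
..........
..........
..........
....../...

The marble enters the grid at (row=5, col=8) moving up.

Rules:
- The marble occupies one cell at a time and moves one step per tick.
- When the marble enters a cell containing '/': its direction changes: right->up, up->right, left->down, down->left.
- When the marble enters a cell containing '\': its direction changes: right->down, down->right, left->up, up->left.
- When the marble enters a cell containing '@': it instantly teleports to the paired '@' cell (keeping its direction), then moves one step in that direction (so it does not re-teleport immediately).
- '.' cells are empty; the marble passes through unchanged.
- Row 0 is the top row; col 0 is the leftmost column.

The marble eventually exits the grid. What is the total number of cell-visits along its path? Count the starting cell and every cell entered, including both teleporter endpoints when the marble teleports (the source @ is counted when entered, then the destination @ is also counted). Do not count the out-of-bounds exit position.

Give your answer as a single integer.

Step 1: enter (5,8), '.' pass, move up to (4,8)
Step 2: enter (4,8), '.' pass, move up to (3,8)
Step 3: enter (3,8), '.' pass, move up to (2,8)
Step 4: enter (2,8), '.' pass, move up to (1,8)
Step 5: enter (1,8), '/' deflects up->right, move right to (1,9)
Step 6: enter (1,9), '.' pass, move right to (1,10)
Step 7: at (1,10) — EXIT via right edge, pos 1
Path length (cell visits): 6

Answer: 6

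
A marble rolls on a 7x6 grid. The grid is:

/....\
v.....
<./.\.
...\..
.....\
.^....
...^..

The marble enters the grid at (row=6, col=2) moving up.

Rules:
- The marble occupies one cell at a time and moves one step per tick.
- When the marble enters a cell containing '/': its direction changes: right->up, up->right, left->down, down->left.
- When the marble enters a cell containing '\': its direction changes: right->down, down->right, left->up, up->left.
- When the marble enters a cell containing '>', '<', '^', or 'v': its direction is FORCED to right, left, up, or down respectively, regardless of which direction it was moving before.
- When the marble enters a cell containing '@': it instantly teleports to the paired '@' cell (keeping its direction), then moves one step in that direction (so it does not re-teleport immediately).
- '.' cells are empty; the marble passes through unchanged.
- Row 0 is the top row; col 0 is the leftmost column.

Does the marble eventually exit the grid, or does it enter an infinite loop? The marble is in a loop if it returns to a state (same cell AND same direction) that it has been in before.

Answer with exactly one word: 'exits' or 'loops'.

Answer: exits

Derivation:
Step 1: enter (6,2), '.' pass, move up to (5,2)
Step 2: enter (5,2), '.' pass, move up to (4,2)
Step 3: enter (4,2), '.' pass, move up to (3,2)
Step 4: enter (3,2), '.' pass, move up to (2,2)
Step 5: enter (2,2), '/' deflects up->right, move right to (2,3)
Step 6: enter (2,3), '.' pass, move right to (2,4)
Step 7: enter (2,4), '\' deflects right->down, move down to (3,4)
Step 8: enter (3,4), '.' pass, move down to (4,4)
Step 9: enter (4,4), '.' pass, move down to (5,4)
Step 10: enter (5,4), '.' pass, move down to (6,4)
Step 11: enter (6,4), '.' pass, move down to (7,4)
Step 12: at (7,4) — EXIT via bottom edge, pos 4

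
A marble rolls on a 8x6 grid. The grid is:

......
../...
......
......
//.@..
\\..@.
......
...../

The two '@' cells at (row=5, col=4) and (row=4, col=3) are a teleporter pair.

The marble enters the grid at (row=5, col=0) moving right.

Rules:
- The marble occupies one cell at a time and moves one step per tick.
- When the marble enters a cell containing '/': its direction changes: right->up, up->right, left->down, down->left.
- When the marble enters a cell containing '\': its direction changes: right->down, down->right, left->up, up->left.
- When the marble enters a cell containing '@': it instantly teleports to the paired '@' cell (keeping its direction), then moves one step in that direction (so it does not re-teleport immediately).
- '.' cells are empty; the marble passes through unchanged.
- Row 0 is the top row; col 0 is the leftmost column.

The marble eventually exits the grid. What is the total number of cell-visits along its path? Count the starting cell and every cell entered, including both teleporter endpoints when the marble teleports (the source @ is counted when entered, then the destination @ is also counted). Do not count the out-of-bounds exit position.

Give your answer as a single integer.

Step 1: enter (5,0), '\' deflects right->down, move down to (6,0)
Step 2: enter (6,0), '.' pass, move down to (7,0)
Step 3: enter (7,0), '.' pass, move down to (8,0)
Step 4: at (8,0) — EXIT via bottom edge, pos 0
Path length (cell visits): 3

Answer: 3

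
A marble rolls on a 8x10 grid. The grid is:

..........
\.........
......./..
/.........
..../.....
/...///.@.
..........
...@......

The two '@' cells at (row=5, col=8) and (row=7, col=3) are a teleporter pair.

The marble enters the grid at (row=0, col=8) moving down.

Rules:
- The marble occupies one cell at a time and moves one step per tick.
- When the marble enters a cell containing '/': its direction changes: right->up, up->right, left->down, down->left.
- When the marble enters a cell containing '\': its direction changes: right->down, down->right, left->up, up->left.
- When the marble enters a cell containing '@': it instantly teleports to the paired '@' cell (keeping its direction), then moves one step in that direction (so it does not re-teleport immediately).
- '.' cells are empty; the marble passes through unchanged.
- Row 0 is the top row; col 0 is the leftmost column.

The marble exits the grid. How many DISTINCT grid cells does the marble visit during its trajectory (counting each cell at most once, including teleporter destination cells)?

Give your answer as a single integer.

Answer: 7

Derivation:
Step 1: enter (0,8), '.' pass, move down to (1,8)
Step 2: enter (1,8), '.' pass, move down to (2,8)
Step 3: enter (2,8), '.' pass, move down to (3,8)
Step 4: enter (3,8), '.' pass, move down to (4,8)
Step 5: enter (4,8), '.' pass, move down to (5,8)
Step 6: enter (5,8), '@' teleport (5,8)->(7,3), also enter (7,3), move down to (8,3)
Step 7: at (8,3) — EXIT via bottom edge, pos 3
Distinct cells visited: 7 (path length 7)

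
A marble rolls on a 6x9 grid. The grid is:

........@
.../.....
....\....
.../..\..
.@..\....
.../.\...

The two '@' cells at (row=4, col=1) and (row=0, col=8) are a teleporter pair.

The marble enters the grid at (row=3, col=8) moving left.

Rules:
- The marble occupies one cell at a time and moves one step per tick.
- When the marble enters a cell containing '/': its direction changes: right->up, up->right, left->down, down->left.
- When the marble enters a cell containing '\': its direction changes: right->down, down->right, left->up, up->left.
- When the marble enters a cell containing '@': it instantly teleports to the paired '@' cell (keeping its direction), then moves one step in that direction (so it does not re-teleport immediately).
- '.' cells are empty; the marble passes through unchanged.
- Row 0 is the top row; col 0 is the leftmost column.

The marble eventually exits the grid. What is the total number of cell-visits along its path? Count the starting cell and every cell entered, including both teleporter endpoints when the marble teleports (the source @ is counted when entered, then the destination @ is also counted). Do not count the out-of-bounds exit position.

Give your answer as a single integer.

Answer: 6

Derivation:
Step 1: enter (3,8), '.' pass, move left to (3,7)
Step 2: enter (3,7), '.' pass, move left to (3,6)
Step 3: enter (3,6), '\' deflects left->up, move up to (2,6)
Step 4: enter (2,6), '.' pass, move up to (1,6)
Step 5: enter (1,6), '.' pass, move up to (0,6)
Step 6: enter (0,6), '.' pass, move up to (-1,6)
Step 7: at (-1,6) — EXIT via top edge, pos 6
Path length (cell visits): 6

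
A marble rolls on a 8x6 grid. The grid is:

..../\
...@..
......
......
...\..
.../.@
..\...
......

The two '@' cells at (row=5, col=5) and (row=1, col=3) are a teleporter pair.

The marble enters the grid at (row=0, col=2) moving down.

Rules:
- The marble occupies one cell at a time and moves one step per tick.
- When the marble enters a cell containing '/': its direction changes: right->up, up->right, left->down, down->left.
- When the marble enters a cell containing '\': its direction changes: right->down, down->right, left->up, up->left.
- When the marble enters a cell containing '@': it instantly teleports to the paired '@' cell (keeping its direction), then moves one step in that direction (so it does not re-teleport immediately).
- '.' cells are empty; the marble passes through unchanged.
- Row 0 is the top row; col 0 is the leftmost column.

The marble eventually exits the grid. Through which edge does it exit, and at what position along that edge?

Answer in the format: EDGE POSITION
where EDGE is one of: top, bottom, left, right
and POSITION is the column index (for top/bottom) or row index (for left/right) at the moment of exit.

Answer: right 6

Derivation:
Step 1: enter (0,2), '.' pass, move down to (1,2)
Step 2: enter (1,2), '.' pass, move down to (2,2)
Step 3: enter (2,2), '.' pass, move down to (3,2)
Step 4: enter (3,2), '.' pass, move down to (4,2)
Step 5: enter (4,2), '.' pass, move down to (5,2)
Step 6: enter (5,2), '.' pass, move down to (6,2)
Step 7: enter (6,2), '\' deflects down->right, move right to (6,3)
Step 8: enter (6,3), '.' pass, move right to (6,4)
Step 9: enter (6,4), '.' pass, move right to (6,5)
Step 10: enter (6,5), '.' pass, move right to (6,6)
Step 11: at (6,6) — EXIT via right edge, pos 6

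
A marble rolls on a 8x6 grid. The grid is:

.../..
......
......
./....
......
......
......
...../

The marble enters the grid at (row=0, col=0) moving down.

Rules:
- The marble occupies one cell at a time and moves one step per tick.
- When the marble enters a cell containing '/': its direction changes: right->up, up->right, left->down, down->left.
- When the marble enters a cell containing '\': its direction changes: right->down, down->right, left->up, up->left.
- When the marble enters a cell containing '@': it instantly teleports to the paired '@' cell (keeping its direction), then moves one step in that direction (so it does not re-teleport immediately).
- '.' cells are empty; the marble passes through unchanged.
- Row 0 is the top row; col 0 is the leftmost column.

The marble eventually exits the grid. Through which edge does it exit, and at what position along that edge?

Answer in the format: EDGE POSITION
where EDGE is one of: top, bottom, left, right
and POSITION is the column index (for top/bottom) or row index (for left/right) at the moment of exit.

Answer: bottom 0

Derivation:
Step 1: enter (0,0), '.' pass, move down to (1,0)
Step 2: enter (1,0), '.' pass, move down to (2,0)
Step 3: enter (2,0), '.' pass, move down to (3,0)
Step 4: enter (3,0), '.' pass, move down to (4,0)
Step 5: enter (4,0), '.' pass, move down to (5,0)
Step 6: enter (5,0), '.' pass, move down to (6,0)
Step 7: enter (6,0), '.' pass, move down to (7,0)
Step 8: enter (7,0), '.' pass, move down to (8,0)
Step 9: at (8,0) — EXIT via bottom edge, pos 0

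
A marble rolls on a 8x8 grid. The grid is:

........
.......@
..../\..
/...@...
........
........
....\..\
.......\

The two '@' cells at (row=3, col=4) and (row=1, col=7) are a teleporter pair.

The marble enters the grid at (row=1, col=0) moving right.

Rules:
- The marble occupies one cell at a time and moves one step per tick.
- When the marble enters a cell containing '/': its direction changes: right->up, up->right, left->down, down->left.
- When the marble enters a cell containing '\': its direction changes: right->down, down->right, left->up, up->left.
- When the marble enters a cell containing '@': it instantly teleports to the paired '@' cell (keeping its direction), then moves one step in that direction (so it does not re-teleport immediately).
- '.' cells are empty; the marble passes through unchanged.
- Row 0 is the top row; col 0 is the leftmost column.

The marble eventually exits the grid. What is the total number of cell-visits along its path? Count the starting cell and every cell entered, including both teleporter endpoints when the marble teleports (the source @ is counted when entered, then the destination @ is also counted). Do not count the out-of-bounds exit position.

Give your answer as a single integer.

Step 1: enter (1,0), '.' pass, move right to (1,1)
Step 2: enter (1,1), '.' pass, move right to (1,2)
Step 3: enter (1,2), '.' pass, move right to (1,3)
Step 4: enter (1,3), '.' pass, move right to (1,4)
Step 5: enter (1,4), '.' pass, move right to (1,5)
Step 6: enter (1,5), '.' pass, move right to (1,6)
Step 7: enter (1,6), '.' pass, move right to (1,7)
Step 8: enter (1,7), '@' teleport (1,7)->(3,4), also enter (3,4), move right to (3,5)
Step 9: enter (3,5), '.' pass, move right to (3,6)
Step 10: enter (3,6), '.' pass, move right to (3,7)
Step 11: enter (3,7), '.' pass, move right to (3,8)
Step 12: at (3,8) — EXIT via right edge, pos 3
Path length (cell visits): 12

Answer: 12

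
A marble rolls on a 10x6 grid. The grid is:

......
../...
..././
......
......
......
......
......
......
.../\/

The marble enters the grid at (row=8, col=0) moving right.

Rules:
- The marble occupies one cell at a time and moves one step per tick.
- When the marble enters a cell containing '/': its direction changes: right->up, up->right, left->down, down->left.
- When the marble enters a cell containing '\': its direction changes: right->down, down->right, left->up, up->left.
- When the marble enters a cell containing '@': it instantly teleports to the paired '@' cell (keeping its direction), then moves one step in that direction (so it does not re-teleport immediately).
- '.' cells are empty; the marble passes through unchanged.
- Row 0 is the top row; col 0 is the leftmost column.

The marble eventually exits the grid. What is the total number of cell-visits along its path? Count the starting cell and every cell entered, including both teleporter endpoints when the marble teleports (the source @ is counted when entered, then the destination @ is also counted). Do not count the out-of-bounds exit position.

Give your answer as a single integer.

Answer: 6

Derivation:
Step 1: enter (8,0), '.' pass, move right to (8,1)
Step 2: enter (8,1), '.' pass, move right to (8,2)
Step 3: enter (8,2), '.' pass, move right to (8,3)
Step 4: enter (8,3), '.' pass, move right to (8,4)
Step 5: enter (8,4), '.' pass, move right to (8,5)
Step 6: enter (8,5), '.' pass, move right to (8,6)
Step 7: at (8,6) — EXIT via right edge, pos 8
Path length (cell visits): 6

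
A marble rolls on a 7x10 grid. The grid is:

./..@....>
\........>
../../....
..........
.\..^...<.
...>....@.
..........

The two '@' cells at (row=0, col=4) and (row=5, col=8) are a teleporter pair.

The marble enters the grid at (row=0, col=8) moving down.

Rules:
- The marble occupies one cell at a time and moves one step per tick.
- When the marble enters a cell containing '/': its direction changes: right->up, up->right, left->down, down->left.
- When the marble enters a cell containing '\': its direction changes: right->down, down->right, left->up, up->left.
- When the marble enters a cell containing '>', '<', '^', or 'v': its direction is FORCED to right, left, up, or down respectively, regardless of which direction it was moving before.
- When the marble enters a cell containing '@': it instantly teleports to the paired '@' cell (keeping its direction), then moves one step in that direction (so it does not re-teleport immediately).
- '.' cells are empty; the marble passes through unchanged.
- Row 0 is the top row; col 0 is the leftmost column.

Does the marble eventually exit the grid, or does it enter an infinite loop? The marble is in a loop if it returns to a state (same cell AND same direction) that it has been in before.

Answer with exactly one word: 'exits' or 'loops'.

Answer: loops

Derivation:
Step 1: enter (0,8), '.' pass, move down to (1,8)
Step 2: enter (1,8), '.' pass, move down to (2,8)
Step 3: enter (2,8), '.' pass, move down to (3,8)
Step 4: enter (3,8), '.' pass, move down to (4,8)
Step 5: enter (4,8), '<' forces down->left, move left to (4,7)
Step 6: enter (4,7), '.' pass, move left to (4,6)
Step 7: enter (4,6), '.' pass, move left to (4,5)
Step 8: enter (4,5), '.' pass, move left to (4,4)
Step 9: enter (4,4), '^' forces left->up, move up to (3,4)
Step 10: enter (3,4), '.' pass, move up to (2,4)
Step 11: enter (2,4), '.' pass, move up to (1,4)
Step 12: enter (1,4), '.' pass, move up to (0,4)
Step 13: enter (0,4), '@' teleport (0,4)->(5,8), also enter (5,8), move up to (4,8)
Step 14: enter (4,8), '<' forces up->left, move left to (4,7)
Step 15: at (4,7) dir=left — LOOP DETECTED (seen before)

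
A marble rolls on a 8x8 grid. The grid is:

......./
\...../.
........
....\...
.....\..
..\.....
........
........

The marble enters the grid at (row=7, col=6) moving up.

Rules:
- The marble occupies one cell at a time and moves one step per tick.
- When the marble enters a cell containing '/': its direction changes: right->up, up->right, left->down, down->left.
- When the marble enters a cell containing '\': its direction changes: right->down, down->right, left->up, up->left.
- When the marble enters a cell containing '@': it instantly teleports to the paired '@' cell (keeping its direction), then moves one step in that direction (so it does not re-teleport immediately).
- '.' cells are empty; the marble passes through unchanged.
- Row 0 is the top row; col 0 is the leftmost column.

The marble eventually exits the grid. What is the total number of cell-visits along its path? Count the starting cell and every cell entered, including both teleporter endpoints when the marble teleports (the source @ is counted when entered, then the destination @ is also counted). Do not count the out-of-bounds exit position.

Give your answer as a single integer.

Answer: 8

Derivation:
Step 1: enter (7,6), '.' pass, move up to (6,6)
Step 2: enter (6,6), '.' pass, move up to (5,6)
Step 3: enter (5,6), '.' pass, move up to (4,6)
Step 4: enter (4,6), '.' pass, move up to (3,6)
Step 5: enter (3,6), '.' pass, move up to (2,6)
Step 6: enter (2,6), '.' pass, move up to (1,6)
Step 7: enter (1,6), '/' deflects up->right, move right to (1,7)
Step 8: enter (1,7), '.' pass, move right to (1,8)
Step 9: at (1,8) — EXIT via right edge, pos 1
Path length (cell visits): 8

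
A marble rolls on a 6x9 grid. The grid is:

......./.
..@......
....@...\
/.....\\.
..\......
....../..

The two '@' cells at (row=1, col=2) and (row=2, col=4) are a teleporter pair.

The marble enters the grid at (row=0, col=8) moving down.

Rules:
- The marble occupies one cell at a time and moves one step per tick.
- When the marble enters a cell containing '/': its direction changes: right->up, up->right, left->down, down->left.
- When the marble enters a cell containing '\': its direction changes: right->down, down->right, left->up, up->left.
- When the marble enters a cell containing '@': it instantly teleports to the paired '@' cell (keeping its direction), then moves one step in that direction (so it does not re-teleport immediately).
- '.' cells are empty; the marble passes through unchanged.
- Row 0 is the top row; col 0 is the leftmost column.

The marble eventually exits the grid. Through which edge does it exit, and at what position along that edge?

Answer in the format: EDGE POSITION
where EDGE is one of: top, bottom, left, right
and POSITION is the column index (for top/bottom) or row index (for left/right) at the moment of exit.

Answer: right 2

Derivation:
Step 1: enter (0,8), '.' pass, move down to (1,8)
Step 2: enter (1,8), '.' pass, move down to (2,8)
Step 3: enter (2,8), '\' deflects down->right, move right to (2,9)
Step 4: at (2,9) — EXIT via right edge, pos 2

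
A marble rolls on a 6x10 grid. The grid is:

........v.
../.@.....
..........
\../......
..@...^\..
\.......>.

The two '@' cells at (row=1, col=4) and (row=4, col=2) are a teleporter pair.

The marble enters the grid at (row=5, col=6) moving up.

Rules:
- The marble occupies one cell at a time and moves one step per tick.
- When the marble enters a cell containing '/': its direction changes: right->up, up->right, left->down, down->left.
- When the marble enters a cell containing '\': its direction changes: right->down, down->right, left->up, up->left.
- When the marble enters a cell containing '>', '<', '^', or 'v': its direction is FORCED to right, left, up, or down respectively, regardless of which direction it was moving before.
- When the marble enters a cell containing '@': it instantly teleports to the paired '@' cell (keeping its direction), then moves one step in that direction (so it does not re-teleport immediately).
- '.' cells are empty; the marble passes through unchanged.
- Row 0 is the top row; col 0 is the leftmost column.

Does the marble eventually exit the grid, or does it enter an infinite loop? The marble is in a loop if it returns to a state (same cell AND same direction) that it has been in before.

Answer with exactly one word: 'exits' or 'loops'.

Step 1: enter (5,6), '.' pass, move up to (4,6)
Step 2: enter (4,6), '^' forces up->up, move up to (3,6)
Step 3: enter (3,6), '.' pass, move up to (2,6)
Step 4: enter (2,6), '.' pass, move up to (1,6)
Step 5: enter (1,6), '.' pass, move up to (0,6)
Step 6: enter (0,6), '.' pass, move up to (-1,6)
Step 7: at (-1,6) — EXIT via top edge, pos 6

Answer: exits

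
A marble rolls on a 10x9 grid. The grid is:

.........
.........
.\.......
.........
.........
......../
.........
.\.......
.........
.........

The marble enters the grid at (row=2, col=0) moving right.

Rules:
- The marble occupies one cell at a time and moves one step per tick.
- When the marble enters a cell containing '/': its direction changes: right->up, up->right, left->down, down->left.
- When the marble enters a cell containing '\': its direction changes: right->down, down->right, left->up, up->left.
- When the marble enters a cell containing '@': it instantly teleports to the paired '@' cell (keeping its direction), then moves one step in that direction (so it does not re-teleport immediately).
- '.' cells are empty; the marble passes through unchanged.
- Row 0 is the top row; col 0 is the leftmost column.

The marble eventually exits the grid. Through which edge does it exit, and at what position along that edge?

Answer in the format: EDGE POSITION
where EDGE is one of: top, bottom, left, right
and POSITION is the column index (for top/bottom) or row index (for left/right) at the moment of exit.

Step 1: enter (2,0), '.' pass, move right to (2,1)
Step 2: enter (2,1), '\' deflects right->down, move down to (3,1)
Step 3: enter (3,1), '.' pass, move down to (4,1)
Step 4: enter (4,1), '.' pass, move down to (5,1)
Step 5: enter (5,1), '.' pass, move down to (6,1)
Step 6: enter (6,1), '.' pass, move down to (7,1)
Step 7: enter (7,1), '\' deflects down->right, move right to (7,2)
Step 8: enter (7,2), '.' pass, move right to (7,3)
Step 9: enter (7,3), '.' pass, move right to (7,4)
Step 10: enter (7,4), '.' pass, move right to (7,5)
Step 11: enter (7,5), '.' pass, move right to (7,6)
Step 12: enter (7,6), '.' pass, move right to (7,7)
Step 13: enter (7,7), '.' pass, move right to (7,8)
Step 14: enter (7,8), '.' pass, move right to (7,9)
Step 15: at (7,9) — EXIT via right edge, pos 7

Answer: right 7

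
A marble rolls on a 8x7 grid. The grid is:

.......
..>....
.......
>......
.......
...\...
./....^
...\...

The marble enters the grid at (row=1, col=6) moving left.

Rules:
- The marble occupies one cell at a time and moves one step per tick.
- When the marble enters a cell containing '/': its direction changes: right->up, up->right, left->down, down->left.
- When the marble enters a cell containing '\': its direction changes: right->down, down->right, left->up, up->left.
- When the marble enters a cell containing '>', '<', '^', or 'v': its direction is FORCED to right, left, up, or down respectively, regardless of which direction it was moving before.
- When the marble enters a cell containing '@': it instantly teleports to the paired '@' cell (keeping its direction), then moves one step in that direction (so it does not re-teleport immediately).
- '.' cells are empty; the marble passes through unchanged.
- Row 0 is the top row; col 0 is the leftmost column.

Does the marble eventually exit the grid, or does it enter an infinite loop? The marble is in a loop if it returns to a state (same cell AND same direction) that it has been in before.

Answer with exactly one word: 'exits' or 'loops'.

Step 1: enter (1,6), '.' pass, move left to (1,5)
Step 2: enter (1,5), '.' pass, move left to (1,4)
Step 3: enter (1,4), '.' pass, move left to (1,3)
Step 4: enter (1,3), '.' pass, move left to (1,2)
Step 5: enter (1,2), '>' forces left->right, move right to (1,3)
Step 6: enter (1,3), '.' pass, move right to (1,4)
Step 7: enter (1,4), '.' pass, move right to (1,5)
Step 8: enter (1,5), '.' pass, move right to (1,6)
Step 9: enter (1,6), '.' pass, move right to (1,7)
Step 10: at (1,7) — EXIT via right edge, pos 1

Answer: exits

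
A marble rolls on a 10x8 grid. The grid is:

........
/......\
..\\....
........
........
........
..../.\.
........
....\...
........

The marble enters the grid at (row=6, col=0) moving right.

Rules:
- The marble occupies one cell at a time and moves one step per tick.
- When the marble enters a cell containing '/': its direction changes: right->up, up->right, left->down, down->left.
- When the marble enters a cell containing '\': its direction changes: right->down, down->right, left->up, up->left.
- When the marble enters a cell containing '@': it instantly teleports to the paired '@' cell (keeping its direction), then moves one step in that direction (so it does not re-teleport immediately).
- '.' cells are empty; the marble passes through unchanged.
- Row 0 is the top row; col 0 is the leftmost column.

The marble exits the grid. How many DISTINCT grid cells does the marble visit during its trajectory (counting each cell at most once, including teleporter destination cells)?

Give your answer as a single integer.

Step 1: enter (6,0), '.' pass, move right to (6,1)
Step 2: enter (6,1), '.' pass, move right to (6,2)
Step 3: enter (6,2), '.' pass, move right to (6,3)
Step 4: enter (6,3), '.' pass, move right to (6,4)
Step 5: enter (6,4), '/' deflects right->up, move up to (5,4)
Step 6: enter (5,4), '.' pass, move up to (4,4)
Step 7: enter (4,4), '.' pass, move up to (3,4)
Step 8: enter (3,4), '.' pass, move up to (2,4)
Step 9: enter (2,4), '.' pass, move up to (1,4)
Step 10: enter (1,4), '.' pass, move up to (0,4)
Step 11: enter (0,4), '.' pass, move up to (-1,4)
Step 12: at (-1,4) — EXIT via top edge, pos 4
Distinct cells visited: 11 (path length 11)

Answer: 11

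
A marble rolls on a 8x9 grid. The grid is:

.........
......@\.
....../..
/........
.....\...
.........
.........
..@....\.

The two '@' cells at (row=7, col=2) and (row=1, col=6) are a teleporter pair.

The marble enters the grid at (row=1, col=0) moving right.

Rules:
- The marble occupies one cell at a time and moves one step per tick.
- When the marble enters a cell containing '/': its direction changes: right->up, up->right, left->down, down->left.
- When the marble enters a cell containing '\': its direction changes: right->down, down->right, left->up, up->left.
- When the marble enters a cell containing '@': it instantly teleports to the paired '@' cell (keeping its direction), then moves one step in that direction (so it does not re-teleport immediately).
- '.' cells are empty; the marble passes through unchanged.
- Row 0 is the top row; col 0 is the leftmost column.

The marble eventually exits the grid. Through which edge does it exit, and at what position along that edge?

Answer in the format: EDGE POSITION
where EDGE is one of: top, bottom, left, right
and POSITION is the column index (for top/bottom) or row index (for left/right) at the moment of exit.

Step 1: enter (1,0), '.' pass, move right to (1,1)
Step 2: enter (1,1), '.' pass, move right to (1,2)
Step 3: enter (1,2), '.' pass, move right to (1,3)
Step 4: enter (1,3), '.' pass, move right to (1,4)
Step 5: enter (1,4), '.' pass, move right to (1,5)
Step 6: enter (1,5), '.' pass, move right to (1,6)
Step 7: enter (1,6), '@' teleport (1,6)->(7,2), also enter (7,2), move right to (7,3)
Step 8: enter (7,3), '.' pass, move right to (7,4)
Step 9: enter (7,4), '.' pass, move right to (7,5)
Step 10: enter (7,5), '.' pass, move right to (7,6)
Step 11: enter (7,6), '.' pass, move right to (7,7)
Step 12: enter (7,7), '\' deflects right->down, move down to (8,7)
Step 13: at (8,7) — EXIT via bottom edge, pos 7

Answer: bottom 7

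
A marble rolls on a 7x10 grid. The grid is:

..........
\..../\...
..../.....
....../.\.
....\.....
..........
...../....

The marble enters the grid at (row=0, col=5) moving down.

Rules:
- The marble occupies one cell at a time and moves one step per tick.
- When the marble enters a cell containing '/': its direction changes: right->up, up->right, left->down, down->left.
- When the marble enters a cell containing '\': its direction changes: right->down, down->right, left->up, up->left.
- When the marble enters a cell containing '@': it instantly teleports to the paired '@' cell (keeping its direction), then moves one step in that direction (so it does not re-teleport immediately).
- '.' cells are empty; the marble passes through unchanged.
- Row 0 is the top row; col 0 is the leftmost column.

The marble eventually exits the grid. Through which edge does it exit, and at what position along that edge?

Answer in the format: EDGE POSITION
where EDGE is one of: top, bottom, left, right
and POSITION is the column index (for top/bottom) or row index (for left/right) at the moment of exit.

Answer: top 0

Derivation:
Step 1: enter (0,5), '.' pass, move down to (1,5)
Step 2: enter (1,5), '/' deflects down->left, move left to (1,4)
Step 3: enter (1,4), '.' pass, move left to (1,3)
Step 4: enter (1,3), '.' pass, move left to (1,2)
Step 5: enter (1,2), '.' pass, move left to (1,1)
Step 6: enter (1,1), '.' pass, move left to (1,0)
Step 7: enter (1,0), '\' deflects left->up, move up to (0,0)
Step 8: enter (0,0), '.' pass, move up to (-1,0)
Step 9: at (-1,0) — EXIT via top edge, pos 0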